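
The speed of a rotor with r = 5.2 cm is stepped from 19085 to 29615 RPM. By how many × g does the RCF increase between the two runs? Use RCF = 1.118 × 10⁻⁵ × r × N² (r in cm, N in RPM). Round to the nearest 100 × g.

29800 × g

RCF₁ = 1.118 × 10⁻⁵ × 5.2 × (19085)² = 1.118 × 10⁻⁵ × 5.2 × 364,237,225 ≈ 21,175.3 × g
RCF₂ = 1.118 × 10⁻⁵ × 5.2 × (29615)² = 1.118 × 10⁻⁵ × 5.2 × 877,048,225 ≈ 50,988.1 × g
Increase = 50,988.1 − 21,175.3 = 29,812.8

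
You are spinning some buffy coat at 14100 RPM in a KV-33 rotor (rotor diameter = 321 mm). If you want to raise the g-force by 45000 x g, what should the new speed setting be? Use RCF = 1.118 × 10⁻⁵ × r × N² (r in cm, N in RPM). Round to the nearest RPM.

r = 321 mm / 2 = 160.5 mm = 16.05 cm
Current RCF = 1.118 × 10⁻⁵ × 16.05 × (14100)² = 1.118 × 10⁻⁵ × 16.05 × 198,810,000 ≈ 35,674.3 × g
Target RCF = 35,674.3 + 45,000 = 80,674.3 × g
N² = 80,674.3 / (17.9439 × 10⁻⁵) = 449,591,783
N ≈ √449,591,783 ≈ 21,203.6

21204 RPM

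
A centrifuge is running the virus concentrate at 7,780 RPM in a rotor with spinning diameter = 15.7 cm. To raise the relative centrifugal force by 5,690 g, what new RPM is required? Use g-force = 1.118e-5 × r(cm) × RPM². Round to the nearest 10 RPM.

r = 15.7 / 2 = 7.85 cm
Current RCF = 1.118 × 10⁻⁵ × 7.85 × (7780)² = 1.118 × 10⁻⁵ × 7.85 × 60,528,400 ≈ 5,312.2 × g
Target RCF = 5,312.2 + 5,690 = 11,002.2 × g
N² = 11,002.2 / (8.7763 × 10⁻⁵) = 125,362,624
N ≈ √125,362,624 ≈ 11,196.5

N₂ ≈ 11200 RPM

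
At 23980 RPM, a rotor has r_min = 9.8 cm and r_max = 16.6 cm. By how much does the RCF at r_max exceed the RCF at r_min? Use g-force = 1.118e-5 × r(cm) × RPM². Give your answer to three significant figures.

ΔRCF ≈ 43700 × g

RCF_max = 1.118 × 10⁻⁵ × 16.6 × (23980)² = 1.118 × 10⁻⁵ × 16.6 × 575,040,400 ≈ 106,720.6 × g
RCF_min = 1.118 × 10⁻⁵ × 9.8 × (23980)² = 1.118 × 10⁻⁵ × 9.8 × 575,040,400 ≈ 63,003.7 × g
ΔRCF = 106,720.6 − 63,003.7 = 43,716.9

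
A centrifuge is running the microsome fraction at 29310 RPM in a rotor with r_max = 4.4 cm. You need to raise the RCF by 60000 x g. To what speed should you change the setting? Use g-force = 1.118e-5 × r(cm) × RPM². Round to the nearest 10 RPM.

Current RCF = 1.118 × 10⁻⁵ × 4.4 × (29310)² = 1.118 × 10⁻⁵ × 4.4 × 859,076,100 ≈ 42,259.7 × g
Target RCF = 42,259.7 + 60,000 = 102,259.7 × g
N² = 102,259.7 / (4.9192 × 10⁻⁵) = 2,078,787,201
N ≈ √2,078,787,201 ≈ 45,593.7

≈ 45590 RPM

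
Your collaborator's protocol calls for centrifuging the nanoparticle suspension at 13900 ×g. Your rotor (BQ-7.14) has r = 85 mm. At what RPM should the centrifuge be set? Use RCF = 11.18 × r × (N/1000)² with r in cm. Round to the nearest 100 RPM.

N ≈ 12100 RPM

r = 85 mm = 8.5 cm
RCF = 11.18 × r × (N/1000)²
13,900 = 11.18 × 8.5 × (N/1000)²
(N/1000)² = 13,900 / 95.03 = 146.2696
N = 1000 × √146.2696 ≈ 12,094.2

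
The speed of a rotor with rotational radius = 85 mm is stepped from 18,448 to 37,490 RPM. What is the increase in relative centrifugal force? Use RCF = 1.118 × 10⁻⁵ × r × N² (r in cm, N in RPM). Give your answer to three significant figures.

≈ 101000 ×g

r = 85 mm = 8.5 cm
RCF₁ = 1.118 × 10⁻⁵ × 8.5 × (18448)² = 1.118 × 10⁻⁵ × 8.5 × 340,328,704 ≈ 32,341.4 × g
RCF₂ = 1.118 × 10⁻⁵ × 8.5 × (37490)² = 1.118 × 10⁻⁵ × 8.5 × 1,405,500,100 ≈ 133,564.7 × g
Increase = 133,564.7 − 32,341.4 = 101,223.3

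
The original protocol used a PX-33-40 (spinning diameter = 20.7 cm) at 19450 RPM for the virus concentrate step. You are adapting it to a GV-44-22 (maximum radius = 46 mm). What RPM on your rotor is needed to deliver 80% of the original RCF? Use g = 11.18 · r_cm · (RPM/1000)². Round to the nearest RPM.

Original rotor: r = 20.7 / 2 = 10.35 cm
RCF_original = 11.18 × 10.35 × (19.45)² = 11.18 × 10.35 × 378.3025 ≈ 43,774.5 × g
Target RCF = 0.8 × 43,774.5 ≈ 35,019.6 × g
Your rotor: r = 46 mm = 4.6 cm
35,019.6 = 11.18 × 4.6 × (N/1000)²
(N/1000)² = 35,019.6 / 51.428 = 680.9442
N = 1000 × √680.9442 ≈ 26,094.9

26095 RPM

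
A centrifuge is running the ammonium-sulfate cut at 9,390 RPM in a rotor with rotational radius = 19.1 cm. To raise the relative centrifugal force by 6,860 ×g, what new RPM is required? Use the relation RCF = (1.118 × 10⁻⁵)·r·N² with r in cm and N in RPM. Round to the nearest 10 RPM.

Current RCF = 1.118 × 10⁻⁵ × 19.1 × (9390)² = 1.118 × 10⁻⁵ × 19.1 × 88,172,100 ≈ 18,828.1 × g
Target RCF = 18,828.1 + 6,860 = 25,688.1 × g
N² = 25,688.1 / (21.3538 × 10⁻⁵) = 120,297,558
N ≈ √120,297,558 ≈ 10,968.0

≈ 10970 RPM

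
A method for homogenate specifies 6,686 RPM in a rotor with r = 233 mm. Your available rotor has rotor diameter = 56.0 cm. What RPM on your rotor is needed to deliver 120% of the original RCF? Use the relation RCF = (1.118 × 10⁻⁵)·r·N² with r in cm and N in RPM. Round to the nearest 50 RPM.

Original rotor: r = 233 mm = 23.3 cm
RCF_original = 1.118 × 10⁻⁵ × 23.3 × (6686)² = 1.118 × 10⁻⁵ × 23.3 × 44,702,596 ≈ 11,644.8 × g
Target RCF = 1.2 × 11,644.8 ≈ 13,973.8 × g
Your rotor: r = 56.0 / 2 = 28 cm
13,973.8 = 1.118 × 10⁻⁵ × 28 × N²
N² = 13,973.8 / (31.304 × 10⁻⁵) = 44,639,024
N ≈ √44,639,024 ≈ 6,681.2

≈ 6700 RPM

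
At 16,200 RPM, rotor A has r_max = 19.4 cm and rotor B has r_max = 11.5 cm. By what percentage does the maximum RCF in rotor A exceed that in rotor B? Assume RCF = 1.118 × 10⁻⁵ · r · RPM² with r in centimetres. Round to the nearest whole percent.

69%

At equal RPM, RCF scales linearly with r: ratio = 19.4 / 11.5 = 1.6870.
So rotor A delivers 68.7% more g-force.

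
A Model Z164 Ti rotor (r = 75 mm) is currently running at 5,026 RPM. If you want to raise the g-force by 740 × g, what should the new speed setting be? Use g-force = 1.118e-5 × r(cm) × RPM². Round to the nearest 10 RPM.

r = 75 mm = 7.5 cm
Current RCF = 1.118 × 10⁻⁵ × 7.5 × (5026)² = 1.118 × 10⁻⁵ × 7.5 × 25,260,676 ≈ 2,118.1 × g
Target RCF = 2,118.1 + 740 = 2,858.1 × g
N² = 2,858.1 / (8.385 × 10⁻⁵) = 34,085,868
N ≈ √34,085,868 ≈ 5,838.3

N₂ ≈ 5840 RPM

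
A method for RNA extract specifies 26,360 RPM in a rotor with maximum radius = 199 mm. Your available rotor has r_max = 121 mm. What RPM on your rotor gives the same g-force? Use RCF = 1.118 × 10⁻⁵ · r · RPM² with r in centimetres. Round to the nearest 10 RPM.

33800 RPM

Original rotor: r = 199 mm = 19.9 cm
RCF_original = 1.118 × 10⁻⁵ × 19.9 × (26360)² = 1.118 × 10⁻⁵ × 19.9 × 694,849,600 ≈ 154,591.5 × g
Your rotor: r = 121 mm = 12.1 cm
154,591.5 = 1.118 × 10⁻⁵ × 12.1 × N²
N² = 154,591.5 / (13.5278 × 10⁻⁵) = 1,142,768,965
N ≈ √1,142,768,965 ≈ 33,804.9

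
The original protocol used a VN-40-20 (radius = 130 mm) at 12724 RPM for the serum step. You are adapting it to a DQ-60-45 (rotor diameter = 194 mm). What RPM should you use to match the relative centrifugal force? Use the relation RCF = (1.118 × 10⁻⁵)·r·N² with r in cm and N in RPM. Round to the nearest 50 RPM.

Original rotor: r = 130 mm = 13.0 cm
RCF = 1.118 × 10⁻⁵ × r × N²
RCF_original = 1.118 × 10⁻⁵ × 13 × (12724)² = 1.118 × 10⁻⁵ × 13 × 161,900,176 ≈ 23,530.6 × g
Your rotor: r = 194 mm / 2 = 97 mm = 9.7 cm
23,530.6 = 1.118 × 10⁻⁵ × 9.7 × N²
N² = 23,530.6 / (10.8446 × 10⁻⁵) = 216,979,879
N ≈ √216,979,879 ≈ 14,730.2

14750 RPM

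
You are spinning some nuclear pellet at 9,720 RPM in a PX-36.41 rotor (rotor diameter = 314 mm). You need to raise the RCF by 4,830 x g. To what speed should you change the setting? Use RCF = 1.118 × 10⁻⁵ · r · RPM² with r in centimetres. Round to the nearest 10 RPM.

11050 RPM

r = 314 mm / 2 = 157 mm = 15.7 cm
Current RCF = 1.118 × 10⁻⁵ × 15.7 × (9720)² = 1.118 × 10⁻⁵ × 15.7 × 94,478,400 ≈ 16,583.4 × g
Target RCF = 16,583.4 + 4,830 = 21,413.4 × g
N² = 21,413.4 / (17.5526 × 10⁻⁵) = 121,995,602
N ≈ √121,995,602 ≈ 11,045.2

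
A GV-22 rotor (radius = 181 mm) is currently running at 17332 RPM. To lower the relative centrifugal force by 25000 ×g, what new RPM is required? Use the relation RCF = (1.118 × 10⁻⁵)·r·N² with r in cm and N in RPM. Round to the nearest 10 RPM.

r = 181 mm = 18.1 cm
Current RCF = 1.118 × 10⁻⁵ × 18.1 × (17332)² = 1.118 × 10⁻⁵ × 18.1 × 300,398,224 ≈ 60,788 × g
Target RCF = 60,788 − 25,000 = 35,788 × g
N² = 35,788 / (20.2358 × 10⁻⁵) = 176,854,881
N ≈ √176,854,881 ≈ 13,298.7

N₂ ≈ 13300 RPM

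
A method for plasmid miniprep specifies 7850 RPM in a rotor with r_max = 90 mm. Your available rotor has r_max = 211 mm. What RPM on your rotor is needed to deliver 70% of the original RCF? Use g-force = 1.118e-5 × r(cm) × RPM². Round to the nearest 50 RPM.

Original rotor: r = 90 mm = 9.0 cm
RCF_original = 1.118 × 10⁻⁵ × 9 × (7850)² = 1.118 × 10⁻⁵ × 9 × 61,622,500 ≈ 6,200.5 × g
Target RCF = 0.7 × 6,200.5 ≈ 4,340.3 × g
Your rotor: r = 211 mm = 21.1 cm
4,340.3 = 1.118 × 10⁻⁵ × 21.1 × N²
N² = 4,340.3 / (23.5898 × 10⁻⁵) = 18,399,054
N ≈ √18,399,054 ≈ 4,289.4

4300 RPM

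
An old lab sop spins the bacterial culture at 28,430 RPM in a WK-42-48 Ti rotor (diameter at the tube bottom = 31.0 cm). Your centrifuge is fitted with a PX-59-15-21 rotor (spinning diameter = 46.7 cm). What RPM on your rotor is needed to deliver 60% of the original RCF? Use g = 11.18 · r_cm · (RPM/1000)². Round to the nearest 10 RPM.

≈ 17940 RPM

Original rotor: r = 31.0 / 2 = 15.5 cm
RCF_original = 11.18 × 15.5 × (28.43)² = 11.18 × 15.5 × 808.2649 ≈ 140,064.2 × g
Target RCF = 0.6 × 140,064.2 ≈ 84,038.5 × g
Your rotor: r = 46.7 / 2 = 23.35 cm
84,038.5 = 11.18 × 23.35 × (N/1000)²
(N/1000)² = 84,038.5 / 261.053 = 321.9212
N = 1000 × √321.9212 ≈ 17,942.2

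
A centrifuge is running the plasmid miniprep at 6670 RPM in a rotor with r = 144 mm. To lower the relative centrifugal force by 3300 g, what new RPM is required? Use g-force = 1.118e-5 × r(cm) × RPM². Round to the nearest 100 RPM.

r = 144 mm = 14.4 cm
Current RCF = 1.118 × 10⁻⁵ × 14.4 × (6670)² = 1.118 × 10⁻⁵ × 14.4 × 44,488,900 ≈ 7,162.4 × g
Target RCF = 7,162.4 − 3,300 = 3,862.4 × g
N² = 3,862.4 / (16.0992 × 10⁻⁵) = 23,991,254
N ≈ √23,991,254 ≈ 4,898.1

4900 RPM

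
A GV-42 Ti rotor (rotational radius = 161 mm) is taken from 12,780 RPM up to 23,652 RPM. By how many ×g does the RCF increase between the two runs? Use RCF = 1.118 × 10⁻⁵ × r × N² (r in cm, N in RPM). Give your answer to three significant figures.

71300 ×g

r = 161 mm = 16.1 cm
RCF₁ = 1.118 × 10⁻⁵ × 16.1 × (12780)² = 1.118 × 10⁻⁵ × 16.1 × 163,328,400 ≈ 29,398.8 × g
RCF₂ = 1.118 × 10⁻⁵ × 16.1 × (23652)² = 1.118 × 10⁻⁵ × 16.1 × 559,417,104 ≈ 100,694 × g
Increase = 100,694 − 29,398.8 = 71,295.2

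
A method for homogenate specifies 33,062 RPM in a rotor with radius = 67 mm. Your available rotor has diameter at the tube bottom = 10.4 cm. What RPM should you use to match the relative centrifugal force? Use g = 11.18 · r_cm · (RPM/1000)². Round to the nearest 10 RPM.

37530 RPM

Original rotor: r = 67 mm = 6.7 cm
RCF_original = 11.18 × 6.7 × (33.062)² = 11.18 × 6.7 × 1,093.095844 ≈ 81,879.4 × g
Your rotor: r = 10.4 / 2 = 5.2 cm
81,879.4 = 11.18 × 5.2 × (N/1000)²
(N/1000)² = 81,879.4 / 58.136 = 1408.411
N = 1000 × √1408.411 ≈ 37,528.8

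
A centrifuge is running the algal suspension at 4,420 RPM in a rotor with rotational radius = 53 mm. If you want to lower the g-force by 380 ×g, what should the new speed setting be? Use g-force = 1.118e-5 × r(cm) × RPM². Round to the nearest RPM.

r = 53 mm = 5.3 cm
Current RCF = 1.118 × 10⁻⁵ × 5.3 × (4420)² = 1.118 × 10⁻⁵ × 5.3 × 19,536,400 ≈ 1,157.6 × g
Target RCF = 1,157.6 − 380 = 777.6 × g
N² = 777.6 / (5.9254 × 10⁻⁵) = 13,123,165
N ≈ √13,123,165 ≈ 3,622.6

N₂ ≈ 3623 RPM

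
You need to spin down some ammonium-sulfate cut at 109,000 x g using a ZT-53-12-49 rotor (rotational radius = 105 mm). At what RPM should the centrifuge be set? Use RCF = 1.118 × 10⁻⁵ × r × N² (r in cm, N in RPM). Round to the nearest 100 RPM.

N ≈ 30500 RPM

r = 105 mm = 10.5 cm
109,000 = 1.118 × 10⁻⁵ × 10.5 × N²
N² = 109,000 / (11.739 × 10⁻⁵) = 928,528,836
N ≈ √928,528,836 ≈ 30,471.8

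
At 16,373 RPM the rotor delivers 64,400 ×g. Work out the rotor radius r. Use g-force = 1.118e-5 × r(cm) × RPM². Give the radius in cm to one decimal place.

21.5 cm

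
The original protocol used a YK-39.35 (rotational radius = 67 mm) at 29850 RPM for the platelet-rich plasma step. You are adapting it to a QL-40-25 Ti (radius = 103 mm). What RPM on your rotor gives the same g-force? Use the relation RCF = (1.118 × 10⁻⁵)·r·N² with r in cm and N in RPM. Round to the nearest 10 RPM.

Original rotor: r = 67 mm = 6.7 cm
RCF_original = 1.118 × 10⁻⁵ × 6.7 × (29850)² = 1.118 × 10⁻⁵ × 6.7 × 891,022,500 ≈ 66,742.9 × g
Your rotor: r = 103 mm = 10.3 cm
66,742.9 = 1.118 × 10⁻⁵ × 10.3 × N²
N² = 66,742.9 / (11.5154 × 10⁻⁵) = 579,596,888
N ≈ √579,596,888 ≈ 24,074.8

24070 RPM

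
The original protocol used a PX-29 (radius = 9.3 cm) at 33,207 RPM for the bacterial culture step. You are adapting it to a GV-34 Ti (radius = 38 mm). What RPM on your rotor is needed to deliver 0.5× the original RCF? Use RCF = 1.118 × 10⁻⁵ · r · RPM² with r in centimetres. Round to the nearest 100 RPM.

RCF = 1.118 × 10⁻⁵ × r × N²
RCF_original = 1.118 × 10⁻⁵ × 9.3 × (33207)² = 1.118 × 10⁻⁵ × 9.3 × 1,102,704,849 ≈ 114,652.6 × g
Target RCF = 0.5 × 114,652.6 ≈ 57,326.3 × g
Your rotor: r = 38 mm = 3.8 cm
57,326.3 = 1.118 × 10⁻⁵ × 3.8 × N²
N² = 57,326.3 / (4.2484 × 10⁻⁵) = 1,349,362,113
N ≈ √1,349,362,113 ≈ 36,733.7

≈ 36700 RPM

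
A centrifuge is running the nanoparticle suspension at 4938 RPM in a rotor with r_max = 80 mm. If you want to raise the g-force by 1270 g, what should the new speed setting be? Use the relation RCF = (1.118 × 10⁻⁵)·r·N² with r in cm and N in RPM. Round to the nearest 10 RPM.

r = 80 mm = 8.0 cm
Current RCF = 1.118 × 10⁻⁵ × 8 × (4938)² = 1.118 × 10⁻⁵ × 8 × 24,383,844 ≈ 2,180.9 × g
Target RCF = 2,180.9 + 1,270 = 3,450.9 × g
N² = 3,450.9 / (8.944 × 10⁻⁵) = 38,583,408
N ≈ √38,583,408 ≈ 6,211.6

N₂ ≈ 6210 RPM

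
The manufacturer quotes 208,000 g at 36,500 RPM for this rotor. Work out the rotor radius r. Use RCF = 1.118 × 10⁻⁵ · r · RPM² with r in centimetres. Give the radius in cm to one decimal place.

RCF = 1.118 × 10⁻⁵ × r × N²
208000 = 1.118 × 10⁻⁵ × r × (36500)²
r = 208000 / (1.118 × 10⁻⁵ × 1,332,250,000) = 208000 / 14894.56 ≈ 13.965 cm

r ≈ 14.0 cm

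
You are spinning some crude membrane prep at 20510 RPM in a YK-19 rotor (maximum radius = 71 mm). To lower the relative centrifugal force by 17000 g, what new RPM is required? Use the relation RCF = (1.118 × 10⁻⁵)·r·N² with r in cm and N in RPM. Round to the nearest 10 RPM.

r = 71 mm = 7.1 cm
Current RCF = 1.118 × 10⁻⁵ × 7.1 × (20510)² = 1.118 × 10⁻⁵ × 7.1 × 420,660,100 ≈ 33,391.2 × g
Target RCF = 33,391.2 − 17,000 = 16,391.2 × g
N² = 16,391.2 / (7.9378 × 10⁻⁵) = 206,495,503
N ≈ √206,495,503 ≈ 14,370.0

14370 RPM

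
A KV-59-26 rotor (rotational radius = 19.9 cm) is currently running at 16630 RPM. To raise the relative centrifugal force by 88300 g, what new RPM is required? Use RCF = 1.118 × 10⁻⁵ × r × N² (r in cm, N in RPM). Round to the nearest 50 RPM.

N₂ ≈ 25950 RPM

Current RCF = 1.118 × 10⁻⁵ × 19.9 × (16630)² = 1.118 × 10⁻⁵ × 19.9 × 276,556,900 ≈ 61,528.9 × g
Target RCF = 61,528.9 + 88,300 = 149,828.9 × g
N² = 149,828.9 / (22.2482 × 10⁻⁵) = 673,442,795
N ≈ √673,442,795 ≈ 25,950.8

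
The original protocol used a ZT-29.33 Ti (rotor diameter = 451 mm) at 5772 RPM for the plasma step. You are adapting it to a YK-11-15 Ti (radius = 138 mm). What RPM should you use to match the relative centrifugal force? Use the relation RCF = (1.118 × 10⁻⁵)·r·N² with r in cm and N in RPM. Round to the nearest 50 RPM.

≈ 7400 RPM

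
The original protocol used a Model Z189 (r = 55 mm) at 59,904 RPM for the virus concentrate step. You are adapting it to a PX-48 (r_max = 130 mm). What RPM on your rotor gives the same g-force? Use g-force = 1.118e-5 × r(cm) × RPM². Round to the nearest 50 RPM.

38950 RPM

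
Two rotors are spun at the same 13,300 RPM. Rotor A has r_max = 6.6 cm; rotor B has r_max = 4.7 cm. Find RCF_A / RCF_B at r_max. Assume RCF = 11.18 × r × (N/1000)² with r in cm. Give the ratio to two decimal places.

1.40

At fixed N, RCF ∝ r, so RCF_A/RCF_B = r_A/r_B = 6.6 / 4.7 = 1.4043.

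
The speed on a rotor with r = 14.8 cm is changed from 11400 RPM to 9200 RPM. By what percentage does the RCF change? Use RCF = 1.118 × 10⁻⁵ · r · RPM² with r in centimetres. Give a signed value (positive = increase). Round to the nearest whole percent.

RCF ∝ N², so the ratio is (9200/11400)² = (0.807018)² = 0.6513.
Change = 0.6513 − 1 = -0.3487 → -34.9%.

-35%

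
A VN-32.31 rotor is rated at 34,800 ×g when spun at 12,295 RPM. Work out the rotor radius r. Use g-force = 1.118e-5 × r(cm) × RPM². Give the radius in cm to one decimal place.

≈ 20.6 cm

34800 = 1.118 × 10⁻⁵ × r × (12295)²
r = 34800 / (1.118 × 10⁻⁵ × 151,167,025) = 34800 / 1690.047 ≈ 20.591 cm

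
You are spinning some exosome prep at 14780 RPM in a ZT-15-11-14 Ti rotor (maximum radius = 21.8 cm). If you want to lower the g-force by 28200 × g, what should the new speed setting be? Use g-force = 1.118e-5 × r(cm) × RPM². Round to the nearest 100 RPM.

Current RCF = 1.118 × 10⁻⁵ × 21.8 × (14780)² = 1.118 × 10⁻⁵ × 21.8 × 218,448,400 ≈ 53,241.1 × g
Target RCF = 53,241.1 − 28,200 = 25,041.1 × g
N² = 25,041.1 / (24.3724 × 10⁻⁵) = 102,743,677
N ≈ √102,743,677 ≈ 10,136.3

10100 RPM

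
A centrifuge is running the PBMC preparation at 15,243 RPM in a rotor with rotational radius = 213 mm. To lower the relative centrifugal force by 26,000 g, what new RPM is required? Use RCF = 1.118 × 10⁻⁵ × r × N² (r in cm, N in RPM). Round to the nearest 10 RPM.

r = 213 mm = 21.3 cm
Current RCF = 1.118 × 10⁻⁵ × 21.3 × (15243)² = 1.118 × 10⁻⁵ × 21.3 × 232,349,049 ≈ 55,330.2 × g
Target RCF = 55,330.2 − 26,000 = 29,330.2 × g
N² = 29,330.2 / (23.8134 × 10⁻⁵) = 123,166,788
N ≈ √123,166,788 ≈ 11,098.1

≈ 11100 RPM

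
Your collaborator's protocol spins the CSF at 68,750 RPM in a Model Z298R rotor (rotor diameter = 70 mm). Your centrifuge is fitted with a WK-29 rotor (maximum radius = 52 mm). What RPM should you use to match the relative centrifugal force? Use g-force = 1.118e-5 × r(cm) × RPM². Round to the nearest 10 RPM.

Original rotor: r = 70 mm / 2 = 35 mm = 3.5 cm
RCF_original = 1.118 × 10⁻⁵ × 3.5 × (68750)² = 1.118 × 10⁻⁵ × 3.5 × 4,726,562,500 ≈ 184,950.4 × g
Your rotor: r = 52 mm = 5.2 cm
184,950.4 = 1.118 × 10⁻⁵ × 5.2 × N²
N² = 184,950.4 / (5.8136 × 10⁻⁵) = 3,181,340,305
N ≈ √3,181,340,305 ≈ 56,403.4

56400 RPM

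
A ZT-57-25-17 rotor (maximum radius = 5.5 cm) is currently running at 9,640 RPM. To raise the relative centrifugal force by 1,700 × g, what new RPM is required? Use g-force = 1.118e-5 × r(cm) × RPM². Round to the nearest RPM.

Current RCF = 1.118 × 10⁻⁵ × 5.5 × (9640)² = 1.118 × 10⁻⁵ × 5.5 × 92,929,600 ≈ 5,714.2 × g
Target RCF = 5,714.2 + 1,700 = 7,414.2 × g
N² = 7,414.2 / (6.149 × 10⁻⁵) = 120,575,703
N ≈ √120,575,703 ≈ 10,980.7

≈ 10981 RPM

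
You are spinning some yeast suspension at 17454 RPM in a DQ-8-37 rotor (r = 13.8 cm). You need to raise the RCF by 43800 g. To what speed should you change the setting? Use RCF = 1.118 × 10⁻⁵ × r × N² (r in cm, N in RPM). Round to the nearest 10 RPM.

Current RCF = 1.118 × 10⁻⁵ × 13.8 × (17454)² = 1.118 × 10⁻⁵ × 13.8 × 304,642,116 ≈ 47,001.4 × g
Target RCF = 47,001.4 + 43,800 = 90,801.4 × g
N² = 90,801.4 / (15.4284 × 10⁻⁵) = 588,534,132
N ≈ √588,534,132 ≈ 24,259.7

N₂ ≈ 24260 RPM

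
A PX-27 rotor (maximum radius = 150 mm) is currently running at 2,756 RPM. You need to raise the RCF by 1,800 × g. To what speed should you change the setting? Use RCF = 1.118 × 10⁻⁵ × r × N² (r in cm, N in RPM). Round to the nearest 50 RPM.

N₂ ≈ 4300 RPM

r = 150 mm = 15.0 cm
Current RCF = 1.118 × 10⁻⁵ × 15 × (2756)² = 1.118 × 10⁻⁵ × 15 × 7,595,536 ≈ 1,273.8 × g
Target RCF = 1,273.8 + 1,800 = 3,073.8 × g
N² = 3,073.8 / (16.77 × 10⁻⁵) = 18,329,159
N ≈ √18,329,159 ≈ 4,281.3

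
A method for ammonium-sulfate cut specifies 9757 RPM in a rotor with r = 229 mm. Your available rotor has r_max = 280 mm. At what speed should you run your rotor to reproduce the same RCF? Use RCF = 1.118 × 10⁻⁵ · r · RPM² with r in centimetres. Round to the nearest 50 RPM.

≈ 8800 RPM

Original rotor: r = 229 mm = 22.9 cm
RCF = 1.118 × 10⁻⁵ × r × N²
RCF_original = 1.118 × 10⁻⁵ × 22.9 × (9757)² = 1.118 × 10⁻⁵ × 22.9 × 95,199,049 ≈ 24,373.1 × g
Your rotor: r = 280 mm = 28.0 cm
24,373.1 = 1.118 × 10⁻⁵ × 28 × N²
N² = 24,373.1 / (31.304 × 10⁻⁵) = 77,859,379
N ≈ √77,859,379 ≈ 8,823.8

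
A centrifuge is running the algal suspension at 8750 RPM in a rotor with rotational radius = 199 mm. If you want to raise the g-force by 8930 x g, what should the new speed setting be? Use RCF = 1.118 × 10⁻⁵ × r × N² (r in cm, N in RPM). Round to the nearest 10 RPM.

N₂ ≈ 10800 RPM

r = 199 mm = 19.9 cm
Current RCF = 1.118 × 10⁻⁵ × 19.9 × (8750)² = 1.118 × 10⁻⁵ × 19.9 × 76,562,500 ≈ 17,033.8 × g
Target RCF = 17,033.8 + 8,930 = 25,963.8 × g
N² = 25,963.8 / (22.2482 × 10⁻⁵) = 116,700,677
N ≈ √116,700,677 ≈ 10,802.8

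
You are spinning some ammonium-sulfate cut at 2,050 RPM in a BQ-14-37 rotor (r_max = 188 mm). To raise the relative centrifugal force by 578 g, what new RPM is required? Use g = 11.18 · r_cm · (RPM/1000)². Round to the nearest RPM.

≈ 2637 RPM

r = 188 mm = 18.8 cm
Current RCF = 11.18 × 18.8 × (2.05)² = 11.18 × 18.8 × 4.2025 ≈ 883.3 × g
Target RCF = 883.3 + 578 = 1,461.3 × g
(N/1000)² = 1,461.3 / 210.184 = 6.95248
N = 1000 × √6.95248 ≈ 2,636.8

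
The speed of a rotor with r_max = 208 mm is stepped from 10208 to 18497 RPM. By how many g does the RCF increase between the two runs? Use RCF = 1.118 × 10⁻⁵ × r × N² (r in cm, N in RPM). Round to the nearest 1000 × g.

r = 208 mm = 20.8 cm
RCF₁ = 1.118 × 10⁻⁵ × 20.8 × (10208)² = 1.118 × 10⁻⁵ × 20.8 × 104,203,264 ≈ 24,231.8 × g
RCF₂ = 1.118 × 10⁻⁵ × 20.8 × (18497)² = 1.118 × 10⁻⁵ × 20.8 × 342,139,009 ≈ 79,562.4 × g
Increase = 79,562.4 − 24,231.8 = 55,330.6

≈ 55000 g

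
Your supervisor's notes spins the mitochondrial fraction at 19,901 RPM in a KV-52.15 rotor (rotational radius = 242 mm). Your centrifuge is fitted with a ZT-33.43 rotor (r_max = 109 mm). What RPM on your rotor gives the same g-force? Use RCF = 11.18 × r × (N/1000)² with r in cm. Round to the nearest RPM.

Original rotor: r = 242 mm = 24.2 cm
RCF_original = 11.18 × 24.2 × (19.901)² = 11.18 × 24.2 × 396.049801 ≈ 107,153.6 × g
Your rotor: r = 109 mm = 10.9 cm
107,153.6 = 11.18 × 10.9 × (N/1000)²
(N/1000)² = 107,153.6 / 121.862 = 879.3028
N = 1000 × √879.3028 ≈ 29,653.0

≈ 29653 RPM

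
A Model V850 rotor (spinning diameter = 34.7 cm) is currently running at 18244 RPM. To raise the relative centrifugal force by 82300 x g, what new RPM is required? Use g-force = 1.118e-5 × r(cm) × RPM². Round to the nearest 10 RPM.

≈ 27520 RPM

r = 34.7 / 2 = 17.35 cm
Current RCF = 1.118 × 10⁻⁵ × 17.35 × (18244)² = 1.118 × 10⁻⁵ × 17.35 × 332,843,536 ≈ 64,562.7 × g
Target RCF = 64,562.7 + 82,300 = 146,862.7 × g
N² = 146,862.7 / (19.3973 × 10⁻⁵) = 757,129,601
N ≈ √757,129,601 ≈ 27,516.0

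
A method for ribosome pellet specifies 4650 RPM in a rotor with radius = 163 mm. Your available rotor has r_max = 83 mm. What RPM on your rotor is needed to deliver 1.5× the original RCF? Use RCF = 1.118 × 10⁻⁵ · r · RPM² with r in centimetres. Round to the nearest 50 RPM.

Original rotor: r = 163 mm = 16.3 cm
RCF = 1.118 × 10⁻⁵ × r × N²
RCF_original = 1.118 × 10⁻⁵ × 16.3 × (4650)² = 1.118 × 10⁻⁵ × 16.3 × 21,622,500 ≈ 3,940.4 × g
Target RCF = 1.5 × 3,940.4 ≈ 5,910.6 × g
Your rotor: r = 83 mm = 8.3 cm
5,910.6 = 1.118 × 10⁻⁵ × 8.3 × N²
N² = 5,910.6 / (9.2794 × 10⁻⁵) = 63,695,929
N ≈ √63,695,929 ≈ 7,981.0

≈ 8000 RPM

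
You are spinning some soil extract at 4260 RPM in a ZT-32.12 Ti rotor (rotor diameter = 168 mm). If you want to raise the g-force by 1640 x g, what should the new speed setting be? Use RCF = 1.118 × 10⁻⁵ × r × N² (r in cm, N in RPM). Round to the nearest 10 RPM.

r = 168 mm / 2 = 84 mm = 8.4 cm
Current RCF = 1.118 × 10⁻⁵ × 8.4 × (4260)² = 1.118 × 10⁻⁵ × 8.4 × 18,147,600 ≈ 1,704.3 × g
Target RCF = 1,704.3 + 1,640 = 3,344.3 × g
N² = 3,344.3 / (9.3912 × 10⁻⁵) = 35,610,998
N ≈ √35,610,998 ≈ 5,967.5

≈ 5970 RPM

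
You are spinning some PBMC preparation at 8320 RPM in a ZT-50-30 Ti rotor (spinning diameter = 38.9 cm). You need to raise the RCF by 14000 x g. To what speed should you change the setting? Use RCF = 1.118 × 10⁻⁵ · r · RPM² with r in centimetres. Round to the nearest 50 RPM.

≈ 11550 RPM

r = 38.9 / 2 = 19.45 cm
Current RCF = 1.118 × 10⁻⁵ × 19.45 × (8320)² = 1.118 × 10⁻⁵ × 19.45 × 69,222,400 ≈ 15,052.5 × g
Target RCF = 15,052.5 + 14,000 = 29,052.5 × g
N² = 29,052.5 / (21.7451 × 10⁻⁵) = 133,604,812
N ≈ √133,604,812 ≈ 11,558.8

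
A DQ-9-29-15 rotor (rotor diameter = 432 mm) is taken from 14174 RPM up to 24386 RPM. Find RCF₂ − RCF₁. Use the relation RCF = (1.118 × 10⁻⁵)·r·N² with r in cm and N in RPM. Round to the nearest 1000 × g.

r = 432 mm / 2 = 216 mm = 21.6 cm
RCF₁ = 1.118 × 10⁻⁵ × 21.6 × (14174)² = 1.118 × 10⁻⁵ × 21.6 × 200,902,276 ≈ 48,515.5 × g
RCF₂ = 1.118 × 10⁻⁵ × 21.6 × (24386)² = 1.118 × 10⁻⁵ × 21.6 × 594,676,996 ≈ 143,607.4 × g
Increase = 143,607.4 − 48,515.5 = 95,091.9

≈ 95000 × g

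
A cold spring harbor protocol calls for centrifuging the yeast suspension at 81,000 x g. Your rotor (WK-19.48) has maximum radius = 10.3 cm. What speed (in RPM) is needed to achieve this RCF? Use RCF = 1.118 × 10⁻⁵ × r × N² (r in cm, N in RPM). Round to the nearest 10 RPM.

RCF = 1.118 × 10⁻⁵ × r × N²
81,000 = 1.118 × 10⁻⁵ × 10.3 × N²
N² = 81,000 / (11.5154 × 10⁻⁵) = 703,405,874
N ≈ √703,405,874 ≈ 26,521.8

≈ 26520 RPM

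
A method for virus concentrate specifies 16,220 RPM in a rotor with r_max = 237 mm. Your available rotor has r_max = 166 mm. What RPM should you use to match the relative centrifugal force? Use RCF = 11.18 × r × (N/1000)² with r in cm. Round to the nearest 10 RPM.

Original rotor: r = 237 mm = 23.7 cm
RCF_original = 11.18 × 23.7 × (16.22)² = 11.18 × 23.7 × 263.0884 ≈ 69,709.5 × g
Your rotor: r = 166 mm = 16.6 cm
69,709.5 = 11.18 × 16.6 × (N/1000)²
(N/1000)² = 69,709.5 / 185.588 = 375.6143
N = 1000 × √375.6143 ≈ 19,380.8

19380 RPM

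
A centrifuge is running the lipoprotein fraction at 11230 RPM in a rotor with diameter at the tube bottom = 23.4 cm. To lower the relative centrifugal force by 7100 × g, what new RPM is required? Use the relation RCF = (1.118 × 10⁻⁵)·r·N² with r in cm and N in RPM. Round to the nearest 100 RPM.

≈ 8500 RPM

r = 23.4 / 2 = 11.7 cm
Current RCF = 1.118 × 10⁻⁵ × 11.7 × (11230)² = 1.118 × 10⁻⁵ × 11.7 × 126,112,900 ≈ 16,496.3 × g
Target RCF = 16,496.3 − 7,100 = 9,396.3 × g
N² = 9,396.3 / (13.0806 × 10⁻⁵) = 71,833,861
N ≈ √71,833,861 ≈ 8,475.5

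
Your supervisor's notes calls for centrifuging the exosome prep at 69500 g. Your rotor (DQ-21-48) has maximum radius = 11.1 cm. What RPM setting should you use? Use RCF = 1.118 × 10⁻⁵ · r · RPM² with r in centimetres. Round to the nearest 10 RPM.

RCF = 1.118 × 10⁻⁵ × r × N²
69,500 = 1.118 × 10⁻⁵ × 11.1 × N²
N² = 69,500 / (12.4098 × 10⁻⁵) = 560,041,258
N ≈ √560,041,258 ≈ 23,665.2

N ≈ 23670 RPM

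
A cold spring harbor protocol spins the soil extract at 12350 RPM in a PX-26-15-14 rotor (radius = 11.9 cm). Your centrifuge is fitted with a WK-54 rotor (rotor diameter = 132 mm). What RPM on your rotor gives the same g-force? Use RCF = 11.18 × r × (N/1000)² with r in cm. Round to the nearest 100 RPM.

16600 RPM

RCF_original = 11.18 × 11.9 × (12.35)² = 11.18 × 11.9 × 152.5225 ≈ 20,291.9 × g
Your rotor: r = 132 mm / 2 = 66 mm = 6.6 cm
20,291.9 = 11.18 × 6.6 × (N/1000)²
(N/1000)² = 20,291.9 / 73.788 = 275.0027
N = 1000 × √275.0027 ≈ 16,583.2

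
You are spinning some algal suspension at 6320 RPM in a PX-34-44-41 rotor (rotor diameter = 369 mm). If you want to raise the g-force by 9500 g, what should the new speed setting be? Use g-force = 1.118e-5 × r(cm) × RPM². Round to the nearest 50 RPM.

r = 369 mm / 2 = 184.5 mm = 18.45 cm
Current RCF = 1.118 × 10⁻⁵ × 18.45 × (6320)² = 1.118 × 10⁻⁵ × 18.45 × 39,942,400 ≈ 8,239 × g
Target RCF = 8,239 + 9,500 = 17,739 × g
N² = 17,739 / (20.6271 × 10⁻⁵) = 85,998,517
N ≈ √85,998,517 ≈ 9,273.5

≈ 9250 RPM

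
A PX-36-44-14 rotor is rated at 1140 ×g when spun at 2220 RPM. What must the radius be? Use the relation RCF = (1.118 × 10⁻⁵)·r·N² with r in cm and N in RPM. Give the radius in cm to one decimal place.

RCF = 1.118 × 10⁻⁵ × r × N²
1140 = 1.118 × 10⁻⁵ × r × (2220)²
r = 1140 / (1.118 × 10⁻⁵ × 4,928,400) = 1140 / 55.09951 ≈ 20.690 cm

r ≈ 20.7 cm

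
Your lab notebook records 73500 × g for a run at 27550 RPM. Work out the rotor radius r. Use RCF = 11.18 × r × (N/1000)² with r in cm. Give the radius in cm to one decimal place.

73500 = 11.18 × r × (27.55)²
r = 73500 / (11.18 × 759.0025) = 73500 / 8485.648 ≈ 8.662 cm

≈ 8.7 cm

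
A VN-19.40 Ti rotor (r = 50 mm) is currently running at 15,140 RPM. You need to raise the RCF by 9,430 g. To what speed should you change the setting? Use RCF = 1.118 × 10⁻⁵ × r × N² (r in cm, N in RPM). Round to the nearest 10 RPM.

r = 50 mm = 5.0 cm
Current RCF = 1.118 × 10⁻⁵ × 5 × (15140)² = 1.118 × 10⁻⁵ × 5 × 229,219,600 ≈ 12,813.4 × g
Target RCF = 12,813.4 + 9,430 = 22,243.4 × g
N² = 22,243.4 / (5.59 × 10⁻⁵) = 397,914,132
N ≈ √397,914,132 ≈ 19,947.8

≈ 19950 RPM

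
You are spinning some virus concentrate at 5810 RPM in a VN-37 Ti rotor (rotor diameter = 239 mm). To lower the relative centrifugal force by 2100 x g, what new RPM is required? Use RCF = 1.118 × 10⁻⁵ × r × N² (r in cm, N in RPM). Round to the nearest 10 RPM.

r = 239 mm / 2 = 119.5 mm = 11.95 cm
Current RCF = 1.118 × 10⁻⁵ × 11.95 × (5810)² = 1.118 × 10⁻⁵ × 11.95 × 33,756,100 ≈ 4,509.8 × g
Target RCF = 4,509.8 − 2,100 = 2,409.8 × g
N² = 2,409.8 / (13.3601 × 10⁻⁵) = 18,037,290
N ≈ √18,037,290 ≈ 4,247.0

4250 RPM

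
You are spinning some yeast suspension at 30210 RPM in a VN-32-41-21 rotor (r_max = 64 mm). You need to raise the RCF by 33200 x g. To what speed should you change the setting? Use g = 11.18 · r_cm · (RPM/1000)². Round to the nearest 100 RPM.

r = 64 mm = 6.4 cm
Current RCF = 11.18 × 6.4 × (30.21)² = 11.18 × 6.4 × 912.6441 ≈ 65,301.5 × g
Target RCF = 65,301.5 + 33,200 = 98,501.5 × g
(N/1000)² = 98,501.5 / 71.552 = 1376.642
N = 1000 × √1376.642 ≈ 37,103.1

N₂ ≈ 37100 RPM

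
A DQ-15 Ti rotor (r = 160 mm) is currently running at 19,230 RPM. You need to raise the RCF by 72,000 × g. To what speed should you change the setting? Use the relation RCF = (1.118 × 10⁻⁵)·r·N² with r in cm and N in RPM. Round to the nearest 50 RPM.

r = 160 mm = 16.0 cm
Current RCF = 1.118 × 10⁻⁵ × 16 × (19230)² = 1.118 × 10⁻⁵ × 16 × 369,792,900 ≈ 66,148.6 × g
Target RCF = 66,148.6 + 72,000 = 138,148.6 × g
N² = 138,148.6 / (17.888 × 10⁻⁵) = 772,297,630
N ≈ √772,297,630 ≈ 27,790.2

27800 RPM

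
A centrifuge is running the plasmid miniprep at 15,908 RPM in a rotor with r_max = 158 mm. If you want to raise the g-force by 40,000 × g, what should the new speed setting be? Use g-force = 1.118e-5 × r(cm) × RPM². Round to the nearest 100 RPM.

N₂ ≈ 21900 RPM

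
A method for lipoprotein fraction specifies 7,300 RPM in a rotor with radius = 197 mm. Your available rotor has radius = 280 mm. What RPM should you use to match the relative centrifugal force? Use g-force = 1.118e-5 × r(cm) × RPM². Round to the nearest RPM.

Original rotor: r = 197 mm = 19.7 cm
RCF = 1.118 × 10⁻⁵ × r × N²
RCF_original = 1.118 × 10⁻⁵ × 19.7 × (7300)² = 1.118 × 10⁻⁵ × 19.7 × 53,290,000 ≈ 11,736.9 × g
Your rotor: r = 280 mm = 28.0 cm
11,736.9 = 1.118 × 10⁻⁵ × 28 × N²
N² = 11,736.9 / (31.304 × 10⁻⁵) = 37,493,292
N ≈ √37,493,292 ≈ 6,123.2

≈ 6123 RPM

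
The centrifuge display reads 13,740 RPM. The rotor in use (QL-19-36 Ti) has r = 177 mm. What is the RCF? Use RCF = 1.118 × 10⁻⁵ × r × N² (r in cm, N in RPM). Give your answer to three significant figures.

RCF ≈ 37400 g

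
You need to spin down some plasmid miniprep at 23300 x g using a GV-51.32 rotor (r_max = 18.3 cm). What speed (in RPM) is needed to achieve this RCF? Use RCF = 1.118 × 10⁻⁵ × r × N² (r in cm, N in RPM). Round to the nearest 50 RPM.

N ≈ 10650 RPM

RCF = 1.118 × 10⁻⁵ × r × N²
23,300 = 1.118 × 10⁻⁵ × 18.3 × N²
N² = 23,300 / (20.4594 × 10⁻⁵) = 113,884,083
N ≈ √113,884,083 ≈ 10,671.6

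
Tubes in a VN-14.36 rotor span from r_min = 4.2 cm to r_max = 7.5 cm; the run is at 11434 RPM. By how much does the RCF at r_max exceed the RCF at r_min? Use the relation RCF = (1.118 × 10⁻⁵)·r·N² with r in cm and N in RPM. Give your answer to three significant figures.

4820 ×g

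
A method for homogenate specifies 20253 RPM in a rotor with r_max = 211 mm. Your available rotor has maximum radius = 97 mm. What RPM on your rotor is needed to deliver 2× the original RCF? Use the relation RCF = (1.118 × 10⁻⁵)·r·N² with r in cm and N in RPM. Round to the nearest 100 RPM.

Original rotor: r = 211 mm = 21.1 cm
RCF = 1.118 × 10⁻⁵ × r × N²
RCF_original = 1.118 × 10⁻⁵ × 21.1 × (20253)² = 1.118 × 10⁻⁵ × 21.1 × 410,184,009 ≈ 96,761.6 × g
Target RCF = 2 × 96,761.6 ≈ 193,523.2 × g
Your rotor: r = 97 mm = 9.7 cm
193,523.2 = 1.118 × 10⁻⁵ × 9.7 × N²
N² = 193,523.2 / (10.8446 × 10⁻⁵) = 1,784,512,107
N ≈ √1,784,512,107 ≈ 42,243.5

≈ 42200 RPM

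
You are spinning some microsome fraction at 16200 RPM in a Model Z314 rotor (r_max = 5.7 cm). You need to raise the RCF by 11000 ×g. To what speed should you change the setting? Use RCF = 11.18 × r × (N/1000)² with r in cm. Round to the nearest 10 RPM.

Current RCF = 11.18 × 5.7 × (16.2)² = 11.18 × 5.7 × 262.44 ≈ 16,724.3 × g
Target RCF = 16,724.3 + 11,000 = 27,724.3 × g
(N/1000)² = 27,724.3 / 63.726 = 435.0548
N = 1000 × √435.0548 ≈ 20,858.0

≈ 20860 RPM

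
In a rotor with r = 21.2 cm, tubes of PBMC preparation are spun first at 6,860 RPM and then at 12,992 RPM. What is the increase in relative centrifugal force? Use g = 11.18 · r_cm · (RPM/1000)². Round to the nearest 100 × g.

28900 × g

RCF₁ = 11.18 × 21.2 × (6.86)² = 11.18 × 21.2 × 47.0596 ≈ 11,153.9 × g
RCF₂ = 11.18 × 21.2 × (12.992)² = 11.18 × 21.2 × 168.792064 ≈ 40,006.4 × g
Increase = 40,006.4 − 11,153.9 = 28,852.5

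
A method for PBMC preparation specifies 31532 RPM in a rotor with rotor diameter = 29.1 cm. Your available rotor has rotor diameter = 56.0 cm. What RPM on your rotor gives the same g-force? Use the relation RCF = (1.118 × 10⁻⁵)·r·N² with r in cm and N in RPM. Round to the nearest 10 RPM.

Original rotor: r = 29.1 / 2 = 14.55 cm
RCF_original = 1.118 × 10⁻⁵ × 14.55 × (31532)² = 1.118 × 10⁻⁵ × 14.55 × 994,267,024 ≈ 161,736.4 × g
Your rotor: r = 56.0 / 2 = 28 cm
161,736.4 = 1.118 × 10⁻⁵ × 28 × N²
N² = 161,736.4 / (31.304 × 10⁻⁵) = 516,663,685
N ≈ √516,663,685 ≈ 22,730.2

22730 RPM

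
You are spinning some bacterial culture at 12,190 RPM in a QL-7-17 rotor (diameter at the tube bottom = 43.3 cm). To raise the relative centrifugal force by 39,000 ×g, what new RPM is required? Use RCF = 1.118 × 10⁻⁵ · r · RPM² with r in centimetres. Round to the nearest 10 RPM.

r = 43.3 / 2 = 21.65 cm
Current RCF = 1.118 × 10⁻⁵ × 21.65 × (12190)² = 1.118 × 10⁻⁵ × 21.65 × 148,596,100 ≈ 35,967.2 × g
Target RCF = 35,967.2 + 39,000 = 74,967.2 × g
N² = 74,967.2 / (24.2047 × 10⁻⁵) = 309,721,666
N ≈ √309,721,666 ≈ 17,598.9

N₂ ≈ 17600 RPM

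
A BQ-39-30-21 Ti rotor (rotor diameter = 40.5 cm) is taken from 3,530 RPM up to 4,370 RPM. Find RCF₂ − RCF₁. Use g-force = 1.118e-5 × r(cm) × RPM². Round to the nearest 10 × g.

≈ 1500 ×g

r = 40.5 / 2 = 20.25 cm
RCF₁ = 1.118 × 10⁻⁵ × 20.25 × (3530)² = 1.118 × 10⁻⁵ × 20.25 × 12,460,900 ≈ 2,821.1 × g
RCF₂ = 1.118 × 10⁻⁵ × 20.25 × (4370)² = 1.118 × 10⁻⁵ × 20.25 × 19,096,900 ≈ 4,323.4 × g
Increase = 4,323.4 − 2,821.1 = 1,502.3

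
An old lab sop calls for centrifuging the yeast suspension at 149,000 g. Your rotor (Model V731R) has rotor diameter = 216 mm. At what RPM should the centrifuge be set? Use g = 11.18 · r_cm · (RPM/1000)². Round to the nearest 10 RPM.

N ≈ 35130 RPM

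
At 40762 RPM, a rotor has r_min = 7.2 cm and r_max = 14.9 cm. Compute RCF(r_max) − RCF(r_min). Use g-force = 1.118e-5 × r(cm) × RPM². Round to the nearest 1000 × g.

RCF_max = 1.118 × 10⁻⁵ × 14.9 × (40762)² = 1.118 × 10⁻⁵ × 14.9 × 1,661,540,644 ≈ 276,782.8 × g
RCF_min = 1.118 × 10⁻⁵ × 7.2 × (40762)² = 1.118 × 10⁻⁵ × 7.2 × 1,661,540,644 ≈ 133,747.4 × g
ΔRCF = 276,782.8 − 133,747.4 = 143,035.4

≈ 143000 × g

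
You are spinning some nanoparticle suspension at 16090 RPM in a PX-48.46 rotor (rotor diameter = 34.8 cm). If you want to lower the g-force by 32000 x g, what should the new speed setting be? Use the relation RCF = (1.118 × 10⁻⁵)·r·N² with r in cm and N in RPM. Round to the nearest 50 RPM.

r = 34.8 / 2 = 17.4 cm
Current RCF = 1.118 × 10⁻⁵ × 17.4 × (16090)² = 1.118 × 10⁻⁵ × 17.4 × 258,888,100 ≈ 50,362 × g
Target RCF = 50,362 − 32,000 = 18,362 × g
N² = 18,362 / (19.4532 × 10⁻⁵) = 94,390,640
N ≈ √94,390,640 ≈ 9,715.5

N₂ ≈ 9700 RPM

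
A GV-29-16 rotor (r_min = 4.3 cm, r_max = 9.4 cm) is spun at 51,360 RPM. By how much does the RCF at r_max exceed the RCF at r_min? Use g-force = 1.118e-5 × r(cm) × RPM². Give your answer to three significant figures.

≈ 150000 x g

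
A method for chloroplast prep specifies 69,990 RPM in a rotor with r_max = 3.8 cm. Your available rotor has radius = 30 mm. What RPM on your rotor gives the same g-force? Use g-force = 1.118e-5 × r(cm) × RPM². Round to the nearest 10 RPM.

RCF = 1.118 × 10⁻⁵ × r × N²
RCF_original = 1.118 × 10⁻⁵ × 3.8 × (69990)² = 1.118 × 10⁻⁵ × 3.8 × 4,898,600,100 ≈ 208,112.1 × g
Your rotor: r = 30 mm = 3.0 cm
208,112.1 = 1.118 × 10⁻⁵ × 3 × N²
N² = 208,112.1 / (3.354 × 10⁻⁵) = 6,204,892,665
N ≈ √6,204,892,665 ≈ 78,771.1

78770 RPM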